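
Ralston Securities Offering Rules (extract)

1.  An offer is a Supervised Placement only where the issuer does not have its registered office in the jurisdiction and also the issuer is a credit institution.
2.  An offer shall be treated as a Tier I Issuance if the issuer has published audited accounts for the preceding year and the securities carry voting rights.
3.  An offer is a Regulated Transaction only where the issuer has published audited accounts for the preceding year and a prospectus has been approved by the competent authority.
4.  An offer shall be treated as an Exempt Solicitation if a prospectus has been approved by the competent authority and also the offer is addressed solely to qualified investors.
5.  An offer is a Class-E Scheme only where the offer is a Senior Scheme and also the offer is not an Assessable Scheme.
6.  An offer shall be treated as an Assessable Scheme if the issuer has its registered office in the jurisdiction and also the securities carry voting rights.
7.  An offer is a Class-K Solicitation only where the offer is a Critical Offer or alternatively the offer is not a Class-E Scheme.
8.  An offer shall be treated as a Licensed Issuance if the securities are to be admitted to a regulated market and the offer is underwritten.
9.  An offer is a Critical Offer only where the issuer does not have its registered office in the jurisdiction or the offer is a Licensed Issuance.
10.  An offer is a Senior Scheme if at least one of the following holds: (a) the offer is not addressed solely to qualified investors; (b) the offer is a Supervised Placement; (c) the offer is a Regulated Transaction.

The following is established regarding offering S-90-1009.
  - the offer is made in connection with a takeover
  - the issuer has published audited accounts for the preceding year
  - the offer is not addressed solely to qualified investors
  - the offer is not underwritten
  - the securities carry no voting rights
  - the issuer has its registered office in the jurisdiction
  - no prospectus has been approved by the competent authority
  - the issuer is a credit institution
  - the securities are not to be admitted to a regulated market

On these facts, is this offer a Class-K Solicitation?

No

paragraph 8 — Licensed Issuance: [the securities are to be admitted to a regulated market? no] AND [the offer is underwritten? no] → not satisfied.
paragraph 9 — Critical Offer: [the issuer does not have its registered office in the jurisdiction? no] OR [Licensed Issuance (paragraph 8)? no] → not satisfied.
paragraph 1 — Supervised Placement: [the issuer does not have its registered office in the jurisdiction? no] AND [the issuer is a credit institution? yes] → not satisfied.
paragraph 3 — Regulated Transaction: [the issuer has published audited accounts for the preceding year? yes] AND [a prospectus has been approved by the competent authority? no] → not satisfied.
paragraph 10 — Senior Scheme: [the offer is not addressed solely to qualified investors? yes] OR [Supervised Placement (paragraph 1)? no] OR [Regulated Transaction (paragraph 3)? no] → satisfied.
paragraph 6 — Assessable Scheme: [the issuer has its registered office in the jurisdiction? yes] AND [the securities carry voting rights? no] → not satisfied.
paragraph 5 — Class-E Scheme: [Senior Scheme (paragraph 10)? yes] AND [not an Assessable Scheme (paragraph 6)? yes] → satisfied.
paragraph 7 — Class-K Solicitation: [Critical Offer (paragraph 9)? no] OR [not a Class-E Scheme (paragraph 5)? no] → not satisfied.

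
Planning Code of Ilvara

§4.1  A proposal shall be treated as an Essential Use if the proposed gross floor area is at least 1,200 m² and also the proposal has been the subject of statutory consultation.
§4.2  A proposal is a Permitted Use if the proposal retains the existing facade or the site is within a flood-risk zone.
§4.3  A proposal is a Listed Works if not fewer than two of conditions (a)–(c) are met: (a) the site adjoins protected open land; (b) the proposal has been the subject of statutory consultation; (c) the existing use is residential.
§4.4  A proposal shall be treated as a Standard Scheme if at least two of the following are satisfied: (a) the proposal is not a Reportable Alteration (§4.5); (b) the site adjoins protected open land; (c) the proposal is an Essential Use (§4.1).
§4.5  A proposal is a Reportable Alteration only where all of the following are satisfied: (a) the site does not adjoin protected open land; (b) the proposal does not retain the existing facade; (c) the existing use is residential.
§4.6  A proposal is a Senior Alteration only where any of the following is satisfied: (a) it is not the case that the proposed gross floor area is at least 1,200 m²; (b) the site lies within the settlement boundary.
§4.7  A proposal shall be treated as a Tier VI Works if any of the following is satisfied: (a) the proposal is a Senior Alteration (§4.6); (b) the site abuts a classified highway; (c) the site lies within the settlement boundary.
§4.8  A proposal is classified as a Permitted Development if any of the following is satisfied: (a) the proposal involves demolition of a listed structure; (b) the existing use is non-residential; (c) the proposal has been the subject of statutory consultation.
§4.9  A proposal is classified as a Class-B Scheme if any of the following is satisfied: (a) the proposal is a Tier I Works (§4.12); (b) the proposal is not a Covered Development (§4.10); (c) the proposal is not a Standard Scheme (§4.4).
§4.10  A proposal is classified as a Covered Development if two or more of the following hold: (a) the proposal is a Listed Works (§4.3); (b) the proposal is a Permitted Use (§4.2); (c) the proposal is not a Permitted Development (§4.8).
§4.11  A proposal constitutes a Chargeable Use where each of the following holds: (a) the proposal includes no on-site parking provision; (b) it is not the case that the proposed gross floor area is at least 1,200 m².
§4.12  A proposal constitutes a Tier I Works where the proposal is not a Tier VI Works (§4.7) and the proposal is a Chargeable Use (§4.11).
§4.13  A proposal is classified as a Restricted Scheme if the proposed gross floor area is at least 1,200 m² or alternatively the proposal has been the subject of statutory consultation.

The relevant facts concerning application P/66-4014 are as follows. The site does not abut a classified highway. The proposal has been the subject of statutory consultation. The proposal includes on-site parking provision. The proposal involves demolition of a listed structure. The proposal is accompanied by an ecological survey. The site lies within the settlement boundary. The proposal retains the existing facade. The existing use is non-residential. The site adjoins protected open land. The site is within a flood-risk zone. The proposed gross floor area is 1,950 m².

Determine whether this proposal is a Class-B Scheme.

No

§4.6 — Senior Alteration: [proposed gross floor area: 1,950 m² ≥ 1,200 m²? yes, so negated condition no] OR [the site lies within the settlement boundary? yes] → satisfied.
§4.7 — Tier VI Works: [Senior Alteration (§4.6)? yes] OR [the site abuts a classified highway? no] OR [the site lies within the settlement boundary? yes] → satisfied.
§4.11 — Chargeable Use: [the proposal includes no on-site parking provision? no] AND [proposed gross floor area: 1,950 m² ≥ 1,200 m²? yes, so negated condition no] → not satisfied.
§4.12 — Tier I Works: [not a Tier VI Works (§4.7)? no] AND [Chargeable Use (§4.11)? no] → not satisfied.
§4.3 — Listed Works: the site adjoins protected open land? yes; the proposal has been the subject of statutory consultation? yes; the existing use is residential? no — 2 of 3 hold (need ≥2) → satisfied.
§4.2 — Permitted Use: [the proposal retains the existing facade? yes] OR [the site is within a flood-risk zone? yes] → satisfied.
§4.8 — Permitted Development: [the proposal involves demolition of a listed structure? yes] OR [the existing use is non-residential? yes] OR [the proposal has been the subject of statutory consultation? yes] → satisfied.
§4.10 — Covered Development: Listed Works (§4.3)? yes; Permitted Use (§4.2)? yes; not a Permitted Development (§4.8)? no — 2 of 3 hold (need ≥2) → satisfied.
§4.5 — Reportable Alteration: [the site does not adjoin protected open land? no] AND [the proposal does not retain the existing facade? no] AND [the existing use is residential? no] → not satisfied.
§4.1 — Essential Use: [proposed gross floor area: 1,950 m² ≥ 1,200 m²? yes] AND [the proposal has been the subject of statutory consultation? yes] → satisfied.
§4.4 — Standard Scheme: not a Reportable Alteration (§4.5)? yes; the site adjoins protected open land? yes; Essential Use (§4.1)? yes — 3 of 3 hold (need ≥2) → satisfied.
§4.9 — Class-B Scheme: [Tier I Works (§4.12)? no] OR [not a Covered Development (§4.10)? no] OR [not a Standard Scheme (§4.4)? no] → not satisfied.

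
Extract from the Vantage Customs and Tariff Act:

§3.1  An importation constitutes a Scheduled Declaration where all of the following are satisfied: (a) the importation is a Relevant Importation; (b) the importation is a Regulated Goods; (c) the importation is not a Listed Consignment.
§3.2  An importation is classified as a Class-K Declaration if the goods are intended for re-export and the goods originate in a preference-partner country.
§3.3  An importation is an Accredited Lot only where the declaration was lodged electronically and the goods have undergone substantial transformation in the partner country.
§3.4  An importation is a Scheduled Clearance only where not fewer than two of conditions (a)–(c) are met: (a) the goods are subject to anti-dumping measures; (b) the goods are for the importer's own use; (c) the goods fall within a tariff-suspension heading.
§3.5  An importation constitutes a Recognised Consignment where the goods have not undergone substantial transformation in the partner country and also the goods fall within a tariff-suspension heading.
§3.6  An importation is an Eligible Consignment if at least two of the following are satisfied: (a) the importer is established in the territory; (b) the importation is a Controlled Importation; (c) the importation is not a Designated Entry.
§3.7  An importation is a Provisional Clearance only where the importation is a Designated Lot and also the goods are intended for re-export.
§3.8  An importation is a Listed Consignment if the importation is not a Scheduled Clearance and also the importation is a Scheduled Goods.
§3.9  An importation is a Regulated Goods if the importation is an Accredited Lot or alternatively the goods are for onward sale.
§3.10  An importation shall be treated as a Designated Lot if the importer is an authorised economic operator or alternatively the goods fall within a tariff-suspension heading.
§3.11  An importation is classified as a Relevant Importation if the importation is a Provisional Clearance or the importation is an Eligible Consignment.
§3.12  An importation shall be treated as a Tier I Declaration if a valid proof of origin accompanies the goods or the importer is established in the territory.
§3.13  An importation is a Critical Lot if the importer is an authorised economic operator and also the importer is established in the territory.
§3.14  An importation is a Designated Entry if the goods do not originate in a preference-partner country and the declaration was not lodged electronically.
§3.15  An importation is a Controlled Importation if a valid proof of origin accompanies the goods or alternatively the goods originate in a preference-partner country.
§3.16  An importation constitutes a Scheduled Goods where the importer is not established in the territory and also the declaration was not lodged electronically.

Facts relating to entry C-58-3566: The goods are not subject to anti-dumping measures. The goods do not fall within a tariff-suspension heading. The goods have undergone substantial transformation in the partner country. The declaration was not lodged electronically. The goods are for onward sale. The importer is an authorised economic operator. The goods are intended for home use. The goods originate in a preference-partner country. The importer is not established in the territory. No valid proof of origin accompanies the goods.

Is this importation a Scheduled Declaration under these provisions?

No

Under §3.10: the importer is an authorised economic operator? yes; or the goods fall within a tariff-suspension heading? no. So the importation is a Designated Lot.
Under §3.7: Designated Lot (§3.10)? yes; and the goods are intended for re-export? no. So the importation is not a Provisional Clearance.
Under §3.15: a valid proof of origin accompanies the goods? no; or the goods originate in a preference-partner country? yes. So the importation is a Controlled Importation.
Under §3.14: the goods do not originate in a preference-partner country? no; and the declaration was not lodged electronically? yes. So the importation is not a Designated Entry.
Under §3.6: the importer is established in the territory? no; Controlled Importation (§3.15)? yes; not a Designated Entry (§3.14)? yes — 2 of 3 hold (need ≥2) → satisfied.
Under §3.11: Provisional Clearance (§3.7)? no; or Eligible Consignment (§3.6)? yes. So the importation is a Relevant Importation.
Under §3.3: the declaration was lodged electronically? no; and the goods have undergone substantial transformation in the partner country? yes. So the importation is not an Accredited Lot.
Under §3.9: Accredited Lot (§3.3)? no; or the goods are for onward sale? yes. So the importation is a Regulated Goods.
Under §3.4: the goods are subject to anti-dumping measures? no; the goods are for the importer's own use? no; the goods fall within a tariff-suspension heading? no — 0 of 3 hold (need ≥2) → not satisfied.
Under §3.16: the importer is not established in the territory? yes; and the declaration was not lodged electronically? yes. So the importation is a Scheduled Goods.
Under §3.8: not a Scheduled Clearance (§3.4)? yes; and Scheduled Goods (§3.16)? yes. So the importation is a Listed Consignment.
Under §3.1: Relevant Importation (§3.11)? yes; and Regulated Goods (§3.9)? yes; and not a Listed Consignment (§3.8)? no. So the importation is not a Scheduled Declaration.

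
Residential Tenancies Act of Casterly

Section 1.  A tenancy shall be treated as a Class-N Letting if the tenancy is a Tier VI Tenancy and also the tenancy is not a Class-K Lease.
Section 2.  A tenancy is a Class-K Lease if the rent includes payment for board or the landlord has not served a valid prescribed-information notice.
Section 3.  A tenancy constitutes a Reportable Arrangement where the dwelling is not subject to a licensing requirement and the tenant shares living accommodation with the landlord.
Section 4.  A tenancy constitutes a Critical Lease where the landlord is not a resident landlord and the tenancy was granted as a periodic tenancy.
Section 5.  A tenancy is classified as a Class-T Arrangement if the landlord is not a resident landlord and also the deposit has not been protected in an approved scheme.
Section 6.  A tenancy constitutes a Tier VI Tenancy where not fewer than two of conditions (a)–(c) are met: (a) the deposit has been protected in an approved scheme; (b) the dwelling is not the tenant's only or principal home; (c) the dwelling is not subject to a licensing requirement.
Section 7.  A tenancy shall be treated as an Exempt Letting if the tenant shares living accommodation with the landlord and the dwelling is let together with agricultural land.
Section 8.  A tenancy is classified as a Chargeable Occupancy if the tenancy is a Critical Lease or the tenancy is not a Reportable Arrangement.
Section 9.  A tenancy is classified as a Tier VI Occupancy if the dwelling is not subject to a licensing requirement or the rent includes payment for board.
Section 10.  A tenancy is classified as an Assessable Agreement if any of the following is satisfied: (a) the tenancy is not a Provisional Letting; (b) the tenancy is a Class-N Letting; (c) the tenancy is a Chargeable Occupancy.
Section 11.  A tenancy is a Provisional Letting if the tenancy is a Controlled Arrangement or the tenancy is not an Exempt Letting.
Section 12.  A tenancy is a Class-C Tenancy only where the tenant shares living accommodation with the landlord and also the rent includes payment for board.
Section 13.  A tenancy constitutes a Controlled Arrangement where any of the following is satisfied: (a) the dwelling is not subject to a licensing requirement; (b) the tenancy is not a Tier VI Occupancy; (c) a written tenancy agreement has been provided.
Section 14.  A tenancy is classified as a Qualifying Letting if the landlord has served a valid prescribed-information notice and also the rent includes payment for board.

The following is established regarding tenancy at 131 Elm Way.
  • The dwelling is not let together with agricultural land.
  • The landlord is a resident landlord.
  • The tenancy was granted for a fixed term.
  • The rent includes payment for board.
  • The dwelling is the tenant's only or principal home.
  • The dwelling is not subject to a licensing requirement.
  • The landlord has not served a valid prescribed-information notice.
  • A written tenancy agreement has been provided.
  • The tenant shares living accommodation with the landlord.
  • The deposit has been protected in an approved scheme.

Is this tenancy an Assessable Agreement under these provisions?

section 9 — Tier VI Occupancy: [the dwelling is not subject to a licensing requirement? yes] OR [the rent includes payment for board? yes] → satisfied.
section 13 — Controlled Arrangement: [the dwelling is not subject to a licensing requirement? yes] OR [not a Tier VI Occupancy (section 9)? no] OR [a written tenancy agreement has been provided? yes] → satisfied.
section 7 — Exempt Letting: [the tenant shares living accommodation with the landlord? yes] AND [the dwelling is let together with agricultural land? no] → not satisfied.
section 11 — Provisional Letting: [Controlled Arrangement (section 13)? yes] OR [not an Exempt Letting (section 7)? yes] → satisfied.
section 6 — Tier VI Tenancy: the deposit has been protected in an approved scheme? yes; the dwelling is not the tenant's only or principal home? no; the dwelling is not subject to a licensing requirement? yes — 2 of 3 hold (need ≥2) → satisfied.
section 2 — Class-K Lease: [the rent includes payment for board? yes] OR [the landlord has not served a valid prescribed-information notice? yes] → satisfied.
section 1 — Class-N Letting: [Tier VI Tenancy (section 6)? yes] AND [not a Class-K Lease (section 2)? no] → not satisfied.
section 4 — Critical Lease: [the landlord is not a resident landlord? no] AND [the tenancy was granted as a periodic tenancy? no] → not satisfied.
section 3 — Reportable Arrangement: [the dwelling is not subject to a licensing requirement? yes] AND [the tenant shares living accommodation with the landlord? yes] → satisfied.
section 8 — Chargeable Occupancy: [Critical Lease (section 4)? no] OR [not a Reportable Arrangement (section 3)? no] → not satisfied.
section 10 — Assessable Agreement: [not a Provisional Letting (section 11)? no] OR [Class-N Letting (section 1)? no] OR [Chargeable Occupancy (section 8)? no] → not satisfied.

No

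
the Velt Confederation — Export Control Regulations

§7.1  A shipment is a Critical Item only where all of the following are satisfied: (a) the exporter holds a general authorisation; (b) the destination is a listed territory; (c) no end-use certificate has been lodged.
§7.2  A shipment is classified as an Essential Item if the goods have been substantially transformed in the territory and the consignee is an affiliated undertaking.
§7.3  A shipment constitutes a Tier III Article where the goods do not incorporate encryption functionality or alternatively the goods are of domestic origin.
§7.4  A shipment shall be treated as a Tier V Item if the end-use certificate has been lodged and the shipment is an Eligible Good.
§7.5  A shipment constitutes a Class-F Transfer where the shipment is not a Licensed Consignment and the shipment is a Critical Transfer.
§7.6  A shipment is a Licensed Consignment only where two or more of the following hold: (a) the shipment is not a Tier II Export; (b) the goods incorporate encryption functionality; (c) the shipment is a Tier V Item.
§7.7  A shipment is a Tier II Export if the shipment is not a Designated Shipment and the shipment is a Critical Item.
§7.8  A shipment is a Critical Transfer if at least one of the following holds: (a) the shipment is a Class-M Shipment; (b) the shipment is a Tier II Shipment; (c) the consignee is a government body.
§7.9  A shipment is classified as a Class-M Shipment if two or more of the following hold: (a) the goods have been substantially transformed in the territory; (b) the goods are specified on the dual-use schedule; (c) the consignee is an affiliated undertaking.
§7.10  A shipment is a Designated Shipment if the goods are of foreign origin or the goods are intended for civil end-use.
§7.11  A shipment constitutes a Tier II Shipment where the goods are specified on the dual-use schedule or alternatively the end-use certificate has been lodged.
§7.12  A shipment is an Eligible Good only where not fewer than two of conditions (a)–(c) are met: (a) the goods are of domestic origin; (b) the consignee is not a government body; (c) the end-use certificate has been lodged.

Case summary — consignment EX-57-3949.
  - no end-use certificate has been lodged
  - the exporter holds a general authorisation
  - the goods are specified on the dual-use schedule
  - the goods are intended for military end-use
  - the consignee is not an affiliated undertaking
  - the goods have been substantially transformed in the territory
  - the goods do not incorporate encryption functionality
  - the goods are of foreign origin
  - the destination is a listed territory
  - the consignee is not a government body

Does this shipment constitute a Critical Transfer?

Yes

§7.9 — Class-M Shipment: the goods have been substantially transformed in the territory? yes; the goods are specified on the dual-use schedule? yes; the consignee is an affiliated undertaking? no — 2 of 3 hold (need ≥2) → satisfied.
§7.11 — Tier II Shipment: [the goods are specified on the dual-use schedule? yes] OR [the end-use certificate has been lodged? no] → satisfied.
§7.8 — Critical Transfer: [Class-M Shipment (§7.9)? yes] OR [Tier II Shipment (§7.11)? yes] OR [the consignee is a government body? no] → satisfied.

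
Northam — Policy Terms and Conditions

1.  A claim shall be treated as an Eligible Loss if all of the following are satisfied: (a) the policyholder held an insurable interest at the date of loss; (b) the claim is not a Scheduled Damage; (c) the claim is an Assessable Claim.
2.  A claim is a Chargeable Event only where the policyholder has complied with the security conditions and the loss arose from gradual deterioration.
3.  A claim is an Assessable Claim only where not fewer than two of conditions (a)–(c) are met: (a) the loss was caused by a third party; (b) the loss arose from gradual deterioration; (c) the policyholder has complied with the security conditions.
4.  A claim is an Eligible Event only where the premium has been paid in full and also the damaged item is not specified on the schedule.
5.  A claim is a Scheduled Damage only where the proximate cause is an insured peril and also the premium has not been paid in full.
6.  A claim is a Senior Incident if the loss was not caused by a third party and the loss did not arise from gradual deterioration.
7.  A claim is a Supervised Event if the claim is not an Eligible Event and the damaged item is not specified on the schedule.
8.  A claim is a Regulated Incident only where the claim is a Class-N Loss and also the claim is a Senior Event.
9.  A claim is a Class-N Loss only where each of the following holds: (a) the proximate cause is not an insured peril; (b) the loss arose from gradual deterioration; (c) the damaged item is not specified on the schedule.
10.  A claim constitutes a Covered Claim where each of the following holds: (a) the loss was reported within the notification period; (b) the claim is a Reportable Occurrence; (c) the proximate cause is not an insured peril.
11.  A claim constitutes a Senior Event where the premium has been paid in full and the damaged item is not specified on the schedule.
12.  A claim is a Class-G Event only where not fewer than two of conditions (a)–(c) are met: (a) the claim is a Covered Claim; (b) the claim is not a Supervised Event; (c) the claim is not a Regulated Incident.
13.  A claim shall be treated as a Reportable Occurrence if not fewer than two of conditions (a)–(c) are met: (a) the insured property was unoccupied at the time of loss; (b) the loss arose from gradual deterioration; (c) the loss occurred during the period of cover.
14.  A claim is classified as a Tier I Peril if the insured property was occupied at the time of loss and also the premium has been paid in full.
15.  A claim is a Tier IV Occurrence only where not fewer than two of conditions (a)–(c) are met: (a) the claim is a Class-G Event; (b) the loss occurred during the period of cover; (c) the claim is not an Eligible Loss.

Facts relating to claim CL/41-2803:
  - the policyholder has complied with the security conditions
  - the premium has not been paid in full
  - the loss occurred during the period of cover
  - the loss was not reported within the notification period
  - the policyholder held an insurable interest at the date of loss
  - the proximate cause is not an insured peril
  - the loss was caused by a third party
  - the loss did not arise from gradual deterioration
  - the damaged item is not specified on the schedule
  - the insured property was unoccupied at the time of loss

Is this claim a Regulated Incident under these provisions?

No

paragraph 9 — Class-N Loss: [the proximate cause is not an insured peril? yes] AND [the loss arose from gradual deterioration? no] AND [the damaged item is not specified on the schedule? yes] → not satisfied.
paragraph 11 — Senior Event: [the premium has been paid in full? no] AND [the damaged item is not specified on the schedule? yes] → not satisfied.
paragraph 8 — Regulated Incident: [Class-N Loss (paragraph 9)? no] AND [Senior Event (paragraph 11)? no] → not satisfied.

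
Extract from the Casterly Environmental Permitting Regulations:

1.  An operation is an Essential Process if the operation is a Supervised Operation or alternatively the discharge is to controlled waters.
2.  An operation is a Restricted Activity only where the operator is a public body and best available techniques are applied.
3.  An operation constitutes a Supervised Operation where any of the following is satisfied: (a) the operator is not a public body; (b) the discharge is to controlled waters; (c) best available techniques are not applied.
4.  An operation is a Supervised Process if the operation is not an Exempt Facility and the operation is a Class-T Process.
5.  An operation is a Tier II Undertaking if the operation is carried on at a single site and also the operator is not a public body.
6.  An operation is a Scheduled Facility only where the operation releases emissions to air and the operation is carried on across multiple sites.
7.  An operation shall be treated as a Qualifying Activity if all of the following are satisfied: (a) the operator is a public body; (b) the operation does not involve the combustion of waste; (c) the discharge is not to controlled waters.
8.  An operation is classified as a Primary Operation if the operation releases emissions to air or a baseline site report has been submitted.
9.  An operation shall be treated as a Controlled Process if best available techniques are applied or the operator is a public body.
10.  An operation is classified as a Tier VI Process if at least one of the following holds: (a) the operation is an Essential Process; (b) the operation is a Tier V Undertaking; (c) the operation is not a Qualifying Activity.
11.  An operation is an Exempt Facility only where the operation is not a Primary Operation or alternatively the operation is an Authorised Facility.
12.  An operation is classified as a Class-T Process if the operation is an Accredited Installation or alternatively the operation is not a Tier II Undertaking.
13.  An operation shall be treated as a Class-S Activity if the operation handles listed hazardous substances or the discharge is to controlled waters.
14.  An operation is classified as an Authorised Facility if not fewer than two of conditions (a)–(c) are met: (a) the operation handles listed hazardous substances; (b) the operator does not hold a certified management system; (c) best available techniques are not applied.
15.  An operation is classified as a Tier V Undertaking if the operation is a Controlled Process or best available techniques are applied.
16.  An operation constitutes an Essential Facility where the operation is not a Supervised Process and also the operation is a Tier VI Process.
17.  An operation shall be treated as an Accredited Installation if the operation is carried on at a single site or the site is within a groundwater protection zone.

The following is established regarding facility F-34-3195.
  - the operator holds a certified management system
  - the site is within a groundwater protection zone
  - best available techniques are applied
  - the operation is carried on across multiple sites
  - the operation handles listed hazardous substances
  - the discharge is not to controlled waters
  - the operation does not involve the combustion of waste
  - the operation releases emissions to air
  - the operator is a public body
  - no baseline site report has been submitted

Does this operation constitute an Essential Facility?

paragraph 8 — Primary Operation: [the operation releases emissions to air? yes] OR [a baseline site report has been submitted? no] → satisfied.
paragraph 14 — Authorised Facility: the operation handles listed hazardous substances? yes; the operator does not hold a certified management system? no; best available techniques are not applied? no — 1 of 3 hold (need ≥2) → not satisfied.
paragraph 11 — Exempt Facility: [not a Primary Operation (paragraph 8)? no] OR [Authorised Facility (paragraph 14)? no] → not satisfied.
paragraph 17 — Accredited Installation: [the operation is carried on at a single site? no] OR [the site is within a groundwater protection zone? yes] → satisfied.
paragraph 5 — Tier II Undertaking: [the operation is carried on at a single site? no] AND [the operator is not a public body? no] → not satisfied.
paragraph 12 — Class-T Process: [Accredited Installation (paragraph 17)? yes] OR [not a Tier II Undertaking (paragraph 5)? yes] → satisfied.
paragraph 4 — Supervised Process: [not an Exempt Facility (paragraph 11)? yes] AND [Class-T Process (paragraph 12)? yes] → satisfied.
paragraph 3 — Supervised Operation: [the operator is not a public body? no] OR [the discharge is to controlled waters? no] OR [best available techniques are not applied? no] → not satisfied.
paragraph 1 — Essential Process: [Supervised Operation (paragraph 3)? no] OR [the discharge is to controlled waters? no] → not satisfied.
paragraph 9 — Controlled Process: [best available techniques are applied? yes] OR [the operator is a public body? yes] → satisfied.
paragraph 15 — Tier V Undertaking: [Controlled Process (paragraph 9)? yes] OR [best available techniques are applied? yes] → satisfied.
paragraph 7 — Qualifying Activity: [the operator is a public body? yes] AND [the operation does not involve the combustion of waste? yes] AND [the discharge is not to controlled waters? yes] → satisfied.
paragraph 10 — Tier VI Process: [Essential Process (paragraph 1)? no] OR [Tier V Undertaking (paragraph 15)? yes] OR [not a Qualifying Activity (paragraph 7)? no] → satisfied.
paragraph 16 — Essential Facility: [not a Supervised Process (paragraph 4)? no] AND [Tier VI Process (paragraph 10)? yes] → not satisfied.

No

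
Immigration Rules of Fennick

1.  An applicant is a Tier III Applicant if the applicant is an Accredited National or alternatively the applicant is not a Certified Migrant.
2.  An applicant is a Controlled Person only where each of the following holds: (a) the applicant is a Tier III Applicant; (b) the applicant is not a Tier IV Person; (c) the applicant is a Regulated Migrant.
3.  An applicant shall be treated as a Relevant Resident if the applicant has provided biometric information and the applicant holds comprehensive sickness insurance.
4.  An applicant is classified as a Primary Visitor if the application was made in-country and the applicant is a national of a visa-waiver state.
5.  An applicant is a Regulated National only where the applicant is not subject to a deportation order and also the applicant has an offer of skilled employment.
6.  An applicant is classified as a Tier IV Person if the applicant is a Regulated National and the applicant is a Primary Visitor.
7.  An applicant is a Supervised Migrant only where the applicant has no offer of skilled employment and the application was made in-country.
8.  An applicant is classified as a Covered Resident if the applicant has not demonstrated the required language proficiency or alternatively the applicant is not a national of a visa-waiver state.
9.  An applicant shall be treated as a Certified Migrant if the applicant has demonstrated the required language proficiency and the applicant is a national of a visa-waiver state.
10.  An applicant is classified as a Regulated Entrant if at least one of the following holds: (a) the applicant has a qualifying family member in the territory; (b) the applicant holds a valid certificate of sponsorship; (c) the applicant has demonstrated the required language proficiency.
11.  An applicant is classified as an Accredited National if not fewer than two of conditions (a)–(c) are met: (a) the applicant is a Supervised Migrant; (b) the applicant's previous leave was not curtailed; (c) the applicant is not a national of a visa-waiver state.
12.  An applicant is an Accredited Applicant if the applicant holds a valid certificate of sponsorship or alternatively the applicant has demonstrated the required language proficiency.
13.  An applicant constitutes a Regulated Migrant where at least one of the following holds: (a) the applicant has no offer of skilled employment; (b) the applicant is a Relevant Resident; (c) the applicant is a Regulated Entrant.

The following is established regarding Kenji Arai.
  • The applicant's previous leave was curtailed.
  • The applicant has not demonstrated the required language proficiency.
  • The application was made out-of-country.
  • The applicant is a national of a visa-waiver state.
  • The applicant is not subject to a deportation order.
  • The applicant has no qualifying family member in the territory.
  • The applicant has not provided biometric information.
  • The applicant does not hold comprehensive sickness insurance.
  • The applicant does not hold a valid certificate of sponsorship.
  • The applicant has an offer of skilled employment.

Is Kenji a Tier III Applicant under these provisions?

Yes

Under paragraph 7: the applicant has no offer of skilled employment? no; and the application was made in-country? no. So the applicant is not a Supervised Migrant.
Under paragraph 11: Supervised Migrant (paragraph 7)? no; the applicant's previous leave was not curtailed? no; the applicant is not a national of a visa-waiver state? no — 0 of 3 hold (need ≥2) → not satisfied.
Under paragraph 9: the applicant has demonstrated the required language proficiency? no; and the applicant is a national of a visa-waiver state? yes. So the applicant is not a Certified Migrant.
Under paragraph 1: Accredited National (paragraph 11)? no; or not a Certified Migrant (paragraph 9)? yes. So the applicant is a Tier III Applicant.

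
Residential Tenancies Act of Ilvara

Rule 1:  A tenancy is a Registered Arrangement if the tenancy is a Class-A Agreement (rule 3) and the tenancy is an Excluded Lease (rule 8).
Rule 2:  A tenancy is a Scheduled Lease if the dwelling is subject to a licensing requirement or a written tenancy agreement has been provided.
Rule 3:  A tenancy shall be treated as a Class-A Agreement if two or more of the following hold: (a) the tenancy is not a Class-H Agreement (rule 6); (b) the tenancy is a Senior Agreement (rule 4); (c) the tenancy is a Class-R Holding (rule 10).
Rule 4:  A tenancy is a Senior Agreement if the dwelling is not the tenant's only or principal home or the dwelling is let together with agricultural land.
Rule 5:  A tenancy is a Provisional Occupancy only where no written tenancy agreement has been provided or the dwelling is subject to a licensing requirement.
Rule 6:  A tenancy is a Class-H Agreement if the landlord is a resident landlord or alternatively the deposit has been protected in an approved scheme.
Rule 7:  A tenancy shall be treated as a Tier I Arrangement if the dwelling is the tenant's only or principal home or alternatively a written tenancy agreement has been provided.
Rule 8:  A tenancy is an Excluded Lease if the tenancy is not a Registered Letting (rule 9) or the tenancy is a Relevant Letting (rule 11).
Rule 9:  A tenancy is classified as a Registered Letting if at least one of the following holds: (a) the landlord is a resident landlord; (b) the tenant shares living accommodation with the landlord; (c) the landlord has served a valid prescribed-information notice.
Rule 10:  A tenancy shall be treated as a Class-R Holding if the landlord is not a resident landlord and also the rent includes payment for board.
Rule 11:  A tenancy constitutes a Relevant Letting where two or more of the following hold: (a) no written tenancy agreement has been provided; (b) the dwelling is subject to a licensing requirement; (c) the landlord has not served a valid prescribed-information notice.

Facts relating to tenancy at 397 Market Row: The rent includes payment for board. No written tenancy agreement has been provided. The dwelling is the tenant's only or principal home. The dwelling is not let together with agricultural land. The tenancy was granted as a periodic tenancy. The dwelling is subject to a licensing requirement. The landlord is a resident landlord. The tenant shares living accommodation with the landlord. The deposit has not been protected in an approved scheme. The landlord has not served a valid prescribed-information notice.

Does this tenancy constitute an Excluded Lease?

Yes

rule 9 — Registered Letting: [the landlord is a resident landlord? yes] OR [the tenant shares living accommodation with the landlord? yes] OR [the landlord has served a valid prescribed-information notice? no] → satisfied.
rule 11 — Relevant Letting: no written tenancy agreement has been provided? yes; the dwelling is subject to a licensing requirement? yes; the landlord has not served a valid prescribed-information notice? yes — 3 of 3 hold (need ≥2) → satisfied.
rule 8 — Excluded Lease: [not a Registered Letting (rule 9)? no] OR [Relevant Letting (rule 11)? yes] → satisfied.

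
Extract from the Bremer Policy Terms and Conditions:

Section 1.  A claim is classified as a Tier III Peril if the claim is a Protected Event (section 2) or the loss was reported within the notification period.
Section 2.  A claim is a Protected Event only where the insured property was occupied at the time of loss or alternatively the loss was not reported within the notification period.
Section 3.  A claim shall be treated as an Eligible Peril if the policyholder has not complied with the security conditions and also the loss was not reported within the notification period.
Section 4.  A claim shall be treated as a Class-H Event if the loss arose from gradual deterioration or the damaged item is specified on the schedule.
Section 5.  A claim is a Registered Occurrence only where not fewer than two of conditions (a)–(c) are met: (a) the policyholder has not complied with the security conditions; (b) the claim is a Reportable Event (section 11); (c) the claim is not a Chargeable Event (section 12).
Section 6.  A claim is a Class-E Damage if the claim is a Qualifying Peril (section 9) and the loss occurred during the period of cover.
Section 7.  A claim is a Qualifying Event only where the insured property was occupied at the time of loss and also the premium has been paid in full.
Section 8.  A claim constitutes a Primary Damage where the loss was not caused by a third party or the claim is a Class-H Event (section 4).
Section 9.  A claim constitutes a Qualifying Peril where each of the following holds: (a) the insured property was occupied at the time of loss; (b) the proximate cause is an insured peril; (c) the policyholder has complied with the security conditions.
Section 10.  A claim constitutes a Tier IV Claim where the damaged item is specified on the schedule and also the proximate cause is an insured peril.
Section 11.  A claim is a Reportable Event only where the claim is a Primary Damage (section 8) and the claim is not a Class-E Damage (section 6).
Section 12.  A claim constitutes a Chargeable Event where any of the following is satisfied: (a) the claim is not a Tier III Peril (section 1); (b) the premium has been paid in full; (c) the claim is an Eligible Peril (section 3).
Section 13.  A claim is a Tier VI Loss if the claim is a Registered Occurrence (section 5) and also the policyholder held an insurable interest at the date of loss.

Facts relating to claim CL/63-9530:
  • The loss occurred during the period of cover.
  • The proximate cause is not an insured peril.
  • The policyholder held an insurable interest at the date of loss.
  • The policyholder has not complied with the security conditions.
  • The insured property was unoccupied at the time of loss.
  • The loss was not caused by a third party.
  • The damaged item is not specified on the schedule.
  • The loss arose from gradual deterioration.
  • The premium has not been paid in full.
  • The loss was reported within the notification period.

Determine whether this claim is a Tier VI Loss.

Yes

Under section 4: the loss arose from gradual deterioration? yes; or the damaged item is specified on the schedule? no. So the claim is a Class-H Event.
Under section 8: the loss was not caused by a third party? yes; or Class-H Event (section 4)? yes. So the claim is a Primary Damage.
Under section 9: the insured property was occupied at the time of loss? no; and the proximate cause is an insured peril? no; and the policyholder has complied with the security conditions? no. So the claim is not a Qualifying Peril.
Under section 6: Qualifying Peril (section 9)? no; and the loss occurred during the period of cover? yes. So the claim is not a Class-E Damage.
Under section 11: Primary Damage (section 8)? yes; and not a Class-E Damage (section 6)? yes. So the claim is a Reportable Event.
Under section 2: the insured property was occupied at the time of loss? no; or the loss was not reported within the notification period? no. So the claim is not a Protected Event.
Under section 1: Protected Event (section 2)? no; or the loss was reported within the notification period? yes. So the claim is a Tier III Peril.
Under section 3: the policyholder has not complied with the security conditions? yes; and the loss was not reported within the notification period? no. So the claim is not an Eligible Peril.
Under section 12: not a Tier III Peril (section 1)? no; or the premium has been paid in full? no; or Eligible Peril (section 3)? no. So the claim is not a Chargeable Event.
Under section 5: the policyholder has not complied with the security conditions? yes; Reportable Event (section 11)? yes; not a Chargeable Event (section 12)? yes — 3 of 3 hold (need ≥2) → satisfied.
Under section 13: Registered Occurrence (section 5)? yes; and the policyholder held an insurable interest at the date of loss? yes. So the claim is a Tier VI Loss.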